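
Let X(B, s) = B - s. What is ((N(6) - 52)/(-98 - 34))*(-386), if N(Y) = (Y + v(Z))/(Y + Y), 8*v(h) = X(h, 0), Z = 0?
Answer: -19879/132 ≈ -150.60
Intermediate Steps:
v(h) = h/8 (v(h) = (h - 1*0)/8 = (h + 0)/8 = h/8)
N(Y) = ½ (N(Y) = (Y + (⅛)*0)/(Y + Y) = (Y + 0)/((2*Y)) = Y*(1/(2*Y)) = ½)
((N(6) - 52)/(-98 - 34))*(-386) = ((½ - 52)/(-98 - 34))*(-386) = -103/2/(-132)*(-386) = -103/2*(-1/132)*(-386) = (103/264)*(-386) = -19879/132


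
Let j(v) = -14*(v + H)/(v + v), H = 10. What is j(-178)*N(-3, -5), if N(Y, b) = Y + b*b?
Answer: -12936/89 ≈ -145.35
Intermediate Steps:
N(Y, b) = Y + b²
j(v) = -7*(10 + v)/v (j(v) = -14*(v + 10)/(v + v) = -14*(10 + v)/(2*v) = -14*(10 + v)*1/(2*v) = -7*(10 + v)/v)
j(-178)*N(-3, -5) = (-7 - 70/(-178))*(-3 + (-5)²) = (-7 - 70*(-1/178))*(-3 + 25) = (-7 + 35/89)*22 = -588/89*22 = -12936/89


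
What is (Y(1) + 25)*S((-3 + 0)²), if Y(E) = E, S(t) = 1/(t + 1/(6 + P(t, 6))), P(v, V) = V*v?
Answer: 1560/541 ≈ 2.8835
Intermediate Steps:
S(t) = 1/(t + 1/(6 + 6*t))
(Y(1) + 25)*S((-3 + 0)²) = (1 + 25)*(6*(1 + (-3 + 0)²)/(1 + 6*(-3 + 0)² + 6*((-3 + 0)²)²)) = 26*(6*(1 + (-3)²)/(1 + 6*(-3)² + 6*((-3)²)²)) = 26*(6*(1 + 9)/(1 + 6*9 + 6*9²)) = 26*(6*10/(1 + 54 + 6*81)) = 26*(6*10/(1 + 54 + 486)) = 26*(6*10/541) = 26*(6*(1/541)*10) = 26*(60/541) = 1560/541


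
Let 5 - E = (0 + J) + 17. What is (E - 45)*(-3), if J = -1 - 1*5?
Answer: 153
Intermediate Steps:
J = -6 (J = -1 - 5 = -6)
E = -6 (E = 5 - ((0 - 6) + 17) = 5 - (-6 + 17) = 5 - 1*11 = 5 - 11 = -6)
(E - 45)*(-3) = (-6 - 45)*(-3) = -51*(-3) = 153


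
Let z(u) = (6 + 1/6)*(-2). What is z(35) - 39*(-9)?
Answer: 1016/3 ≈ 338.67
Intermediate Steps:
z(u) = -37/3 (z(u) = (6 + 1/6)*(-2) = (37/6)*(-2) = -37/3)
z(35) - 39*(-9) = -37/3 - 39*(-9) = -37/3 - 1*(-351) = -37/3 + 351 = 1016/3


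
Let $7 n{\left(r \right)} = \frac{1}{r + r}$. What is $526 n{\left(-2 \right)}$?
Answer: $- \frac{263}{14} \approx -18.786$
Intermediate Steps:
$n{\left(r \right)} = \frac{1}{14 r}$ ($n{\left(r \right)} = \frac{1}{7 \left(r + r\right)} = \frac{1}{7 \cdot 2 r} = \frac{\frac{1}{2} \frac{1}{r}}{7} = \frac{1}{14 r}$)
$526 n{\left(-2 \right)} = 526 \frac{1}{14 \left(-2\right)} = 526 \cdot \frac{1}{14} \left(- \frac{1}{2}\right) = 526 \left(- \frac{1}{28}\right) = - \frac{263}{14}$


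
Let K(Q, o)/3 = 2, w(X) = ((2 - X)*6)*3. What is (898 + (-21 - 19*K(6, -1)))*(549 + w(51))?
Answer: -254079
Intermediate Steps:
w(X) = 36 - 18*X (w(X) = (12 - 6*X)*3 = 36 - 18*X)
K(Q, o) = 6 (K(Q, o) = 3*2 = 6)
(898 + (-21 - 19*K(6, -1)))*(549 + w(51)) = (898 + (-21 - 19*6))*(549 + (36 - 18*51)) = (898 + (-21 - 114))*(549 + (36 - 918)) = (898 - 135)*(549 - 882) = 763*(-333) = -254079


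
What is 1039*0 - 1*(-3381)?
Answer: 3381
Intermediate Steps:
1039*0 - 1*(-3381) = 0 + 3381 = 3381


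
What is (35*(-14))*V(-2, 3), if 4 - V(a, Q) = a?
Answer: -2940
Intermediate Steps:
V(a, Q) = 4 - a
(35*(-14))*V(-2, 3) = (35*(-14))*(4 - 1*(-2)) = -490*(4 + 2) = -490*6 = -2940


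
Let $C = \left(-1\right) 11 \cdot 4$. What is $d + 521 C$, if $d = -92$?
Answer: $-23016$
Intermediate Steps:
$C = -44$ ($C = \left(-11\right) 4 = -44$)
$d + 521 C = -92 + 521 \left(-44\right) = -92 - 22924 = -23016$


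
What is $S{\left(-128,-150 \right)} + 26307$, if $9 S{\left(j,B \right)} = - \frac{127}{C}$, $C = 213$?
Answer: $\frac{50430392}{1917} \approx 26307.0$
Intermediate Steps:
$S{\left(j,B \right)} = - \frac{127}{1917}$ ($S{\left(j,B \right)} = \frac{\left(-127\right) \frac{1}{213}}{9} = \frac{1}{9} \left(- \frac{127}{213}\right) = - \frac{127}{1917}$)
$S{\left(-128,-150 \right)} + 26307 = - \frac{127}{1917} + 26307 = \frac{50430392}{1917}$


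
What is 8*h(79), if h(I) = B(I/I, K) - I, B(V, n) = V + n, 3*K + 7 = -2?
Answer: -648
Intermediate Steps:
K = -3 (K = -7/3 + (1/3)*(-2) = -7/3 - 2/3 = -3)
h(I) = -2 - I (h(I) = (I/I - 3) - I = (1 - 3) - I = -2 - I)
8*h(79) = 8*(-2 - 1*79) = 8*(-2 - 79) = 8*(-81) = -648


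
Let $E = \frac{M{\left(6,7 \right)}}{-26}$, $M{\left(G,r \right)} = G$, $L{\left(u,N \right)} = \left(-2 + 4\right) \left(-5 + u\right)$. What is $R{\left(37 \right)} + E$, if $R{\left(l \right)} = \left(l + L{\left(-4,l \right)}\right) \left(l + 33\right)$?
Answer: $\frac{17287}{13} \approx 1329.8$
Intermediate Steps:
$L{\left(u,N \right)} = -10 + 2 u$ ($L{\left(u,N \right)} = 2 \left(-5 + u\right) = -10 + 2 u$)
$R{\left(l \right)} = \left(-18 + l\right) \left(33 + l\right)$ ($R{\left(l \right)} = \left(l + \left(-10 + 2 \left(-4\right)\right)\right) \left(l + 33\right) = \left(l - 18\right) \left(33 + l\right) = \left(-18 + l\right) \left(33 + l\right)$)
$E = - \frac{3}{13}$ ($E = \frac{6}{-26} = 6 \left(- \frac{1}{26}\right) = - \frac{3}{13} \approx -0.23077$)
$R{\left(37 \right)} + E = \left(-594 + 37^{2} + 15 \cdot 37\right) - \frac{3}{13} = \left(-594 + 1369 + 555\right) - \frac{3}{13} = 1330 - \frac{3}{13} = \frac{17287}{13}$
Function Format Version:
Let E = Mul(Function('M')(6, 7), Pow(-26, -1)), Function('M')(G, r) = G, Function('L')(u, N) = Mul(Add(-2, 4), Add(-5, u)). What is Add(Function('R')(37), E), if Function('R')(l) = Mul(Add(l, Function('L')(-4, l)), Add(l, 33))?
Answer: Rational(17287, 13) ≈ 1329.8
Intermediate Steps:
Function('L')(u, N) = Add(-10, Mul(2, u)) (Function('L')(u, N) = Mul(2, Add(-5, u)) = Add(-10, Mul(2, u)))
Function('R')(l) = Mul(Add(-18, l), Add(33, l)) (Function('R')(l) = Mul(Add(l, Add(-10, Mul(2, -4))), Add(l, 33)) = Mul(Add(l, Add(-10, -8)), Add(33, l)) = Mul(Add(l, -18), Add(33, l)) = Mul(Add(-18, l), Add(33, l)))
E = Rational(-3, 13) (E = Mul(6, Pow(-26, -1)) = Mul(6, Rational(-1, 26)) = Rational(-3, 13) ≈ -0.23077)
Add(Function('R')(37), E) = Add(Add(-594, Pow(37, 2), Mul(15, 37)), Rational(-3, 13)) = Add(Add(-594, 1369, 555), Rational(-3, 13)) = Add(1330, Rational(-3, 13)) = Rational(17287, 13)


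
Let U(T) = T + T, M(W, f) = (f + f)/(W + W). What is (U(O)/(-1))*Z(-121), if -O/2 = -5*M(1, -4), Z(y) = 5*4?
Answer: 1600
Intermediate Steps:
Z(y) = 20
M(W, f) = f/W (M(W, f) = (2*f)/((2*W)) = (2*f)*(1/(2*W)) = f/W)
O = -40 (O = -(-10)*(-4/1) = -(-10)*(-4*1) = -(-10)*(-4) = -2*20 = -40)
U(T) = 2*T
(U(O)/(-1))*Z(-121) = ((2*(-40))/(-1))*20 = -80*(-1)*20 = 80*20 = 1600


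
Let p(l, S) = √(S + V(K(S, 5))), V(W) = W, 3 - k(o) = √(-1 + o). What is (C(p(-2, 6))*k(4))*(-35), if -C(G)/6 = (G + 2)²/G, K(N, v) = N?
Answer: 840 + 840*√3 ≈ 2294.9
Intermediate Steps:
k(o) = 3 - √(-1 + o)
p(l, S) = √2*√S (p(l, S) = √(S + S) = √(2*S) = √2*√S)
C(G) = -6*(2 + G)²/G (C(G) = -6*(G + 2)²/G = -6*(2 + G)²/G)
(C(p(-2, 6))*k(4))*(-35) = ((-6*(2 + √2*√6)²/(√2*√6))*(3 - √(-1 + 4)))*(-35) = ((-6*(2 + 2*√3)²/(2*√3))*(3 - √3))*(-35) = ((-6*√3/6*(2 + 2*√3)²)*(3 - √3))*(-35) = ((-√3*(2 + 2*√3)²)*(3 - √3))*(-35) = -√3*(2 + 2*√3)²*(3 - √3)*(-35) = 35*√3*(2 + 2*√3)²*(3 - √3)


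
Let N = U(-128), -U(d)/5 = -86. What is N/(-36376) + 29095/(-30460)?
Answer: -13393219/13850162 ≈ -0.96701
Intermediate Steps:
U(d) = 430 (U(d) = -5*(-86) = 430)
N = 430
N/(-36376) + 29095/(-30460) = 430/(-36376) + 29095/(-30460) = 430*(-1/36376) + 29095*(-1/30460) = -215/18188 - 5819/6092 = -13393219/13850162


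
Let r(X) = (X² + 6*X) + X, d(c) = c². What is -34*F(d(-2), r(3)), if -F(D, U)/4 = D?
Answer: 544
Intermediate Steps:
r(X) = X² + 7*X
F(D, U) = -4*D
-34*F(d(-2), r(3)) = -(-136)*(-2)² = -(-136)*4 = -34*(-16) = 544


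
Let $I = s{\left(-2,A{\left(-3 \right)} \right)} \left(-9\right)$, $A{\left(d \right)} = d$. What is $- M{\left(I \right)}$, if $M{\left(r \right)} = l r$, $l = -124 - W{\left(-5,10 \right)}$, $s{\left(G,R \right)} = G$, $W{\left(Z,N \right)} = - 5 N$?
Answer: $1332$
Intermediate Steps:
$l = -74$ ($l = -124 - \left(-5\right) 10 = -124 - -50 = -124 + 50 = -74$)
$I = 18$ ($I = \left(-2\right) \left(-9\right) = 18$)
$M{\left(r \right)} = - 74 r$
$- M{\left(I \right)} = - \left(-74\right) 18 = \left(-1\right) \left(-1332\right) = 1332$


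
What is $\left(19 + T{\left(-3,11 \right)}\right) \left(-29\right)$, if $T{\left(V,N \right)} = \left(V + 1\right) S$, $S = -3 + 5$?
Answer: $-435$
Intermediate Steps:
$S = 2$
$T{\left(V,N \right)} = 2 + 2 V$ ($T{\left(V,N \right)} = \left(V + 1\right) 2 = \left(1 + V\right) 2 = 2 + 2 V$)
$\left(19 + T{\left(-3,11 \right)}\right) \left(-29\right) = \left(19 + \left(2 + 2 \left(-3\right)\right)\right) \left(-29\right) = \left(19 + \left(2 - 6\right)\right) \left(-29\right) = \left(19 - 4\right) \left(-29\right) = 15 \left(-29\right) = -435$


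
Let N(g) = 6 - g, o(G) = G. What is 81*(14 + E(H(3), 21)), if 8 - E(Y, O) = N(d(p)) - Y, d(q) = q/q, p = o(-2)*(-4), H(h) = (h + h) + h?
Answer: 2106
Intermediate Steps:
H(h) = 3*h (H(h) = 2*h + h = 3*h)
p = 8 (p = -2*(-4) = 8)
d(q) = 1
E(Y, O) = 3 + Y (E(Y, O) = 8 - ((6 - 1*1) - Y) = 8 - ((6 - 1) - Y) = 8 - (5 - Y) = 8 + (-5 + Y) = 3 + Y)
81*(14 + E(H(3), 21)) = 81*(14 + (3 + 3*3)) = 81*(14 + (3 + 9)) = 81*(14 + 12) = 81*26 = 2106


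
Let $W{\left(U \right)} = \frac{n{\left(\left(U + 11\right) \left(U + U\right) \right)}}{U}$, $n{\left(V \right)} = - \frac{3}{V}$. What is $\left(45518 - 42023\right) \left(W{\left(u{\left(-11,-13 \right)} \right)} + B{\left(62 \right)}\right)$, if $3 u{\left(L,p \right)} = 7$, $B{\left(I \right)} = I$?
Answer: $\frac{169828341}{784} \approx 2.1662 \cdot 10^{5}$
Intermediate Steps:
$u{\left(L,p \right)} = \frac{7}{3}$ ($u{\left(L,p \right)} = \frac{1}{3} \cdot 7 = \frac{7}{3}$)
$W{\left(U \right)} = - \frac{3}{2 U^{2} \left(11 + U\right)}$ ($W{\left(U \right)} = \frac{\left(-3\right) \frac{1}{\left(U + 11\right) \left(U + U\right)}}{U} = \frac{\left(-3\right) \frac{1}{\left(11 + U\right) 2 U}}{U} = \frac{\left(-3\right) \frac{1}{2 U \left(11 + U\right)}}{U} = \frac{\left(- \frac{3}{2}\right) \frac{1}{U} \frac{1}{11 + U}}{U} = - \frac{3}{2 U^{2} \left(11 + U\right)}$)
$\left(45518 - 42023\right) \left(W{\left(u{\left(-11,-13 \right)} \right)} + B{\left(62 \right)}\right) = \left(45518 - 42023\right) \left(- \frac{3}{2 \cdot \frac{49}{9} \left(11 + \frac{7}{3}\right)} + 62\right) = 3495 \left(\left(- \frac{3}{2}\right) \frac{9}{49} \frac{1}{\frac{40}{3}} + 62\right) = 3495 \left(\left(- \frac{3}{2}\right) \frac{9}{49} \cdot \frac{3}{40} + 62\right) = 3495 \left(- \frac{81}{3920} + 62\right) = 3495 \cdot \frac{242959}{3920} = \frac{169828341}{784}$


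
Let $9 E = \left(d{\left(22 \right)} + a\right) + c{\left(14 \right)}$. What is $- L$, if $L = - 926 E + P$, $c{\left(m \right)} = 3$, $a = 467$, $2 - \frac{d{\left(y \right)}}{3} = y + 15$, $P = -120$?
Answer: $\frac{339070}{9} \approx 37674.0$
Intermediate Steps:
$d{\left(y \right)} = -39 - 3 y$ ($d{\left(y \right)} = 6 - 3 \left(y + 15\right) = 6 - 3 \left(15 + y\right) = 6 - \left(45 + 3 y\right) = -39 - 3 y$)
$E = \frac{365}{9}$ ($E = \frac{\left(\left(-39 - 66\right) + 467\right) + 3}{9} = \frac{\left(-105 + 467\right) + 3}{9} = \frac{362 + 3}{9} = \frac{1}{9} \cdot 365 = \frac{365}{9} \approx 40.556$)
$L = - \frac{339070}{9}$ ($L = \left(-926\right) \frac{365}{9} - 120 = - \frac{337990}{9} - 120 = - \frac{339070}{9} \approx -37674.0$)
$- L = \left(-1\right) \left(- \frac{339070}{9}\right) = \frac{339070}{9}$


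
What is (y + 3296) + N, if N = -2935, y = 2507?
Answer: 2868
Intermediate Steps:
(y + 3296) + N = (2507 + 3296) - 2935 = 5803 - 2935 = 2868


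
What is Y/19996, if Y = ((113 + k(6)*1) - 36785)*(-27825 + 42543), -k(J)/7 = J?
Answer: -135089163/4999 ≈ -27023.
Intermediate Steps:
k(J) = -7*J
Y = -540356652 (Y = ((113 - 7*6*1) - 36785)*(-27825 + 42543) = ((113 - 42*1) - 36785)*14718 = ((113 - 42) - 36785)*14718 = (71 - 36785)*14718 = -36714*14718 = -540356652)
Y/19996 = -540356652/19996 = -540356652*1/19996 = -135089163/4999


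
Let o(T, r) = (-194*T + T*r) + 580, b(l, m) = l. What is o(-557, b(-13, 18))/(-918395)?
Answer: -115879/918395 ≈ -0.12618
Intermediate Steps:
o(T, r) = 580 - 194*T + T*r
o(-557, b(-13, 18))/(-918395) = (580 - 194*(-557) - 557*(-13))/(-918395) = (580 + 108058 + 7241)*(-1/918395) = 115879*(-1/918395) = -115879/918395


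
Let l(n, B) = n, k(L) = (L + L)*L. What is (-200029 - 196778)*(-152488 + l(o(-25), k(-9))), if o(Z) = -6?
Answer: 60510686658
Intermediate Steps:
k(L) = 2*L**2 (k(L) = (2*L)*L = 2*L**2)
(-200029 - 196778)*(-152488 + l(o(-25), k(-9))) = (-200029 - 196778)*(-152488 - 6) = -396807*(-152494) = 60510686658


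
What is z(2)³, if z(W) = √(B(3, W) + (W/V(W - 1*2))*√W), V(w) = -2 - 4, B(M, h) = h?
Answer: √3*(6 - √2)^(3/2)/9 ≈ 1.8899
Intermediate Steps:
V(w) = -6
z(W) = √(W - W^(3/2)/6) (z(W) = √(W + (W/(-6))*√W) = √(W + (W*(-⅙))*√W) = √(W + (-W/6)*√W) = √(W - W^(3/2)/6))
z(2)³ = (√(-12*√2 + 36*2)/6)³ = (√(-12*√2 + 72)/6)³ = (√(72 - 12*√2)/6)³ = (72 - 12*√2)^(3/2)/216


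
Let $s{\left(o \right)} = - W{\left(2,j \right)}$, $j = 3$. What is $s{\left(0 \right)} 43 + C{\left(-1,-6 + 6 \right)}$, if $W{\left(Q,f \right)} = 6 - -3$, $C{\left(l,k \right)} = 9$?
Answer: $-378$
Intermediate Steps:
$W{\left(Q,f \right)} = 9$ ($W{\left(Q,f \right)} = 6 + 3 = 9$)
$s{\left(o \right)} = -9$ ($s{\left(o \right)} = \left(-1\right) 9 = -9$)
$s{\left(0 \right)} 43 + C{\left(-1,-6 + 6 \right)} = \left(-9\right) 43 + 9 = -387 + 9 = -378$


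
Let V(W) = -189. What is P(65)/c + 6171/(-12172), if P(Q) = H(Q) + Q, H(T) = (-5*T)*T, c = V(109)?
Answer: 555939/5012 ≈ 110.92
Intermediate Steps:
c = -189
H(T) = -5*T²
P(Q) = Q - 5*Q² (P(Q) = -5*Q² + Q = Q - 5*Q²)
P(65)/c + 6171/(-12172) = (65*(1 - 5*65))/(-189) + 6171/(-12172) = (65*(1 - 325))*(-1/189) + 6171*(-1/12172) = (65*(-324))*(-1/189) - 363/716 = -21060*(-1/189) - 363/716 = 780/7 - 363/716 = 555939/5012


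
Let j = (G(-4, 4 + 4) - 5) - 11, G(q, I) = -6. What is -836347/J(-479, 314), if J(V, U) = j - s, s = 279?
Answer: 836347/301 ≈ 2778.6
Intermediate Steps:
j = -22 (j = (-6 - 5) - 11 = -11 - 11 = -22)
J(V, U) = -301 (J(V, U) = -22 - 1*279 = -22 - 279 = -301)
-836347/J(-479, 314) = -836347/(-301) = -836347*(-1/301) = 836347/301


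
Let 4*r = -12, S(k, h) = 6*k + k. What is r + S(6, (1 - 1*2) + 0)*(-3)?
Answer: -129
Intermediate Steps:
S(k, h) = 7*k
r = -3 (r = (¼)*(-12) = -3)
r + S(6, (1 - 1*2) + 0)*(-3) = -3 + (7*6)*(-3) = -3 + 42*(-3) = -3 - 126 = -129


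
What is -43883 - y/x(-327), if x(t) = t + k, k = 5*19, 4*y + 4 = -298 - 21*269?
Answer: -40729375/928 ≈ -43889.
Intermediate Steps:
y = -5951/4 (y = -1 + (-298 - 21*269)/4 = -1 + (-298 - 5649)/4 = -1 + (¼)*(-5947) = -1 - 5947/4 = -5951/4 ≈ -1487.8)
k = 95
x(t) = 95 + t (x(t) = t + 95 = 95 + t)
-43883 - y/x(-327) = -43883 - (-5951)/(4*(95 - 327)) = -43883 - (-5951)/(4*(-232)) = -43883 - (-5951)*(-1)/(4*232) = -43883 - 1*5951/928 = -43883 - 5951/928 = -40729375/928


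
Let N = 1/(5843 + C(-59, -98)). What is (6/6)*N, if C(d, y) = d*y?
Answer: 1/11625 ≈ 8.6021e-5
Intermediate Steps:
N = 1/11625 (N = 1/(5843 - 59*(-98)) = 1/(5843 + 5782) = 1/11625 ≈ 8.6021e-5)
(6/6)*N = (6/6)*(1/11625) = (6*(1/6))*(1/11625) = 1*(1/11625) = 1/11625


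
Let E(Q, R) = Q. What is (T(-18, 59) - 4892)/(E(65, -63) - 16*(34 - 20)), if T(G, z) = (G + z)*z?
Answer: 2473/159 ≈ 15.553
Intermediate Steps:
T(G, z) = z*(G + z)
(T(-18, 59) - 4892)/(E(65, -63) - 16*(34 - 20)) = (59*(-18 + 59) - 4892)/(65 - 16*(34 - 20)) = (59*41 - 4892)/(65 - 16*14) = (2419 - 4892)/(65 - 224) = -2473/(-159) = -2473*(-1/159) = 2473/159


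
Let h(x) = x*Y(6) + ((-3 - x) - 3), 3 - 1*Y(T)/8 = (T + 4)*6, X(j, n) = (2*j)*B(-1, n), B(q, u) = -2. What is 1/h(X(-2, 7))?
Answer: -1/3662 ≈ -0.00027307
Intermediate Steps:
X(j, n) = -4*j (X(j, n) = (2*j)*(-2) = -4*j)
Y(T) = -168 - 48*T (Y(T) = 24 - 8*(T + 4)*6 = 24 - 8*(4 + T)*6 = 24 - 8*(24 + 6*T) = 24 + (-192 - 48*T) = -168 - 48*T)
h(x) = -6 - 457*x (h(x) = x*(-168 - 48*6) + ((-3 - x) - 3) = x*(-168 - 288) + (-6 - x) = x*(-456) + (-6 - x) = -456*x + (-6 - x) = -6 - 457*x)
1/h(X(-2, 7)) = 1/(-6 - (-1828)*(-2)) = 1/(-6 - 457*8) = 1/(-6 - 3656) = 1/(-3662) = -1/3662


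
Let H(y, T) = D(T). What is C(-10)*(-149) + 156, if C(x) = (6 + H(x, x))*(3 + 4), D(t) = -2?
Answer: -4016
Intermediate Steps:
H(y, T) = -2
C(x) = 28 (C(x) = (6 - 2)*(3 + 4) = 4*7 = 28)
C(-10)*(-149) + 156 = 28*(-149) + 156 = -4172 + 156 = -4016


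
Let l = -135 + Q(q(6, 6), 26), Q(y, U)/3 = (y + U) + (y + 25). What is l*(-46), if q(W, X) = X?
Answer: -2484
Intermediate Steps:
Q(y, U) = 75 + 3*U + 6*y (Q(y, U) = 3*((y + U) + (y + 25)) = 3*((U + y) + (25 + y)) = 3*(25 + U + 2*y) = 75 + 3*U + 6*y)
l = 54 (l = -135 + (75 + 3*26 + 6*6) = -135 + (75 + 78 + 36) = -135 + 189 = 54)
l*(-46) = 54*(-46) = -2484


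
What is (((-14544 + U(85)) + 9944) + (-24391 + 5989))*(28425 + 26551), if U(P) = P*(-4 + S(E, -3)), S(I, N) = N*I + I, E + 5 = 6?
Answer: -1292595712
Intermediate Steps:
E = 1 (E = -5 + 6 = 1)
S(I, N) = I + I*N (S(I, N) = I*N + I = I + I*N)
U(P) = -6*P (U(P) = P*(-4 + 1*(1 - 3)) = P*(-4 + 1*(-2)) = P*(-4 - 2) = P*(-6) = -6*P)
(((-14544 + U(85)) + 9944) + (-24391 + 5989))*(28425 + 26551) = (((-14544 - 6*85) + 9944) + (-24391 + 5989))*(28425 + 26551) = (((-14544 - 510) + 9944) - 18402)*54976 = ((-15054 + 9944) - 18402)*54976 = (-5110 - 18402)*54976 = -23512*54976 = -1292595712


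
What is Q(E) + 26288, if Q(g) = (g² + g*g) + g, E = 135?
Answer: 62873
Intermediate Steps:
Q(g) = g + 2*g² (Q(g) = (g² + g²) + g = 2*g² + g = g + 2*g²)
Q(E) + 26288 = 135*(1 + 2*135) + 26288 = 135*(1 + 270) + 26288 = 135*271 + 26288 = 36585 + 26288 = 62873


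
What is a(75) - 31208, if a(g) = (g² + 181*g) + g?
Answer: -11933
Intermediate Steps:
a(g) = g² + 182*g
a(75) - 31208 = 75*(182 + 75) - 31208 = 75*257 - 31208 = 19275 - 31208 = -11933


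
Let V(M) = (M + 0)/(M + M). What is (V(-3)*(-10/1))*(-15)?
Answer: 75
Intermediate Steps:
V(M) = 1/2 (V(M) = M/((2*M)) = M*(1/(2*M)) = 1/2)
(V(-3)*(-10/1))*(-15) = ((-10/1)/2)*(-15) = ((-10*1)/2)*(-15) = ((1/2)*(-10))*(-15) = -5*(-15) = 75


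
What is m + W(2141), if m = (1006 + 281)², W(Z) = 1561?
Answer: 1657930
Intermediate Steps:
m = 1656369 (m = 1287² = 1656369)
m + W(2141) = 1656369 + 1561 = 1657930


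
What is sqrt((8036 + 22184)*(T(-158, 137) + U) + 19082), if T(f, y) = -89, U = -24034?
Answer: I*sqrt(728977978) ≈ 27000.0*I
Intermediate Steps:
sqrt((8036 + 22184)*(T(-158, 137) + U) + 19082) = sqrt((8036 + 22184)*(-89 - 24034) + 19082) = sqrt(30220*(-24123) + 19082) = sqrt(-728997060 + 19082) = sqrt(-728977978) = I*sqrt(728977978)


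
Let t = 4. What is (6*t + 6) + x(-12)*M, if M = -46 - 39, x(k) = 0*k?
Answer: 30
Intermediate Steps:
x(k) = 0
M = -85
(6*t + 6) + x(-12)*M = (6*4 + 6) + 0*(-85) = (24 + 6) + 0 = 30 + 0 = 30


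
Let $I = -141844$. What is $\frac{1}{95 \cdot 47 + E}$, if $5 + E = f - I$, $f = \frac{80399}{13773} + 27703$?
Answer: $\frac{13773}{2396678810} \approx 5.7467 \cdot 10^{-6}$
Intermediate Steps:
$f = \frac{381633818}{13773}$ ($f = 80399 \cdot \frac{1}{13773} + 27703 = \frac{80399}{13773} + 27703 = \frac{381633818}{13773} \approx 27709.0$)
$E = \frac{2335182365}{13773}$ ($E = -5 + \left(\frac{381633818}{13773} - -141844\right) = -5 + \left(\frac{381633818}{13773} + 141844\right) = -5 + \frac{2335251230}{13773} = \frac{2335182365}{13773} \approx 1.6955 \cdot 10^{5}$)
$\frac{1}{95 \cdot 47 + E} = \frac{1}{95 \cdot 47 + \frac{2335182365}{13773}} = \frac{1}{4465 + \frac{2335182365}{13773}} = \frac{1}{\frac{2396678810}{13773}} = \frac{13773}{2396678810}$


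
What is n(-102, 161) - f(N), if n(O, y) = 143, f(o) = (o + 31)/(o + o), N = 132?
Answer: 37589/264 ≈ 142.38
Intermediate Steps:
f(o) = (31 + o)/(2*o) (f(o) = (31 + o)/((2*o)) = (31 + o)*(1/(2*o)) = (31 + o)/(2*o))
n(-102, 161) - f(N) = 143 - (31 + 132)/(2*132) = 143 - 163/(2*132) = 143 - 1*163/264 = 143 - 163/264 = 37589/264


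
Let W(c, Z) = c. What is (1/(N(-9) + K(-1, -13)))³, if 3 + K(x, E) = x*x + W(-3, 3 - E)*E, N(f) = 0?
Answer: 1/50653 ≈ 1.9742e-5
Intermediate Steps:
K(x, E) = -3 + x² - 3*E (K(x, E) = -3 + (x*x - 3*E) = -3 + (x² - 3*E) = -3 + x² - 3*E)
(1/(N(-9) + K(-1, -13)))³ = (1/(0 + (-3 + (-1)² - 3*(-13))))³ = (1/(0 + (-3 + 1 + 39)))³ = (1/(0 + 37))³ = (1/37)³ = 1/50653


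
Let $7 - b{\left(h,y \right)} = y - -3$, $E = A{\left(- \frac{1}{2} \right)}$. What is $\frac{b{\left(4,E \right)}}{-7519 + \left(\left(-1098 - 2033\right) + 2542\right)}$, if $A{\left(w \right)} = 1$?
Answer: $- \frac{3}{8108} \approx -0.00037001$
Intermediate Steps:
$E = 1$
$b{\left(h,y \right)} = 4 - y$ ($b{\left(h,y \right)} = 7 - \left(y - -3\right) = 7 - \left(y + 3\right) = 7 - \left(3 + y\right) = 4 - y$)
$\frac{b{\left(4,E \right)}}{-7519 + \left(\left(-1098 - 2033\right) + 2542\right)} = \frac{4 - 1}{-7519 + \left(\left(-1098 - 2033\right) + 2542\right)} = \frac{4 - 1}{-7519 + \left(-3131 + 2542\right)} = \frac{3}{-7519 - 589} = \frac{3}{-8108} = 3 \left(- \frac{1}{8108}\right) = - \frac{3}{8108}$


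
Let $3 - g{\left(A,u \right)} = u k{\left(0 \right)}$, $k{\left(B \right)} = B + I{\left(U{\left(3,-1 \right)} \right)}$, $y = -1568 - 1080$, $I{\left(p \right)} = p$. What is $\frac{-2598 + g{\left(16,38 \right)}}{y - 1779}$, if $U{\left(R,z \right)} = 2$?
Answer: $\frac{2671}{4427} \approx 0.60334$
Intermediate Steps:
$y = -2648$ ($y = -1568 - 1080 = -2648$)
$k{\left(B \right)} = 2 + B$ ($k{\left(B \right)} = B + 2 = 2 + B$)
$g{\left(A,u \right)} = 3 - 2 u$ ($g{\left(A,u \right)} = 3 - u \left(2 + 0\right) = 3 - u 2 = 3 - 2 u$)
$\frac{-2598 + g{\left(16,38 \right)}}{y - 1779} = \frac{-2598 + \left(3 - 76\right)}{-2648 - 1779} = \frac{-2598 + \left(3 - 76\right)}{-4427} = \left(-2598 - 73\right) \left(- \frac{1}{4427}\right) = \left(-2671\right) \left(- \frac{1}{4427}\right) = \frac{2671}{4427}$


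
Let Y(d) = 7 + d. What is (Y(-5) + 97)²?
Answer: 9801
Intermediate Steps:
(Y(-5) + 97)² = ((7 - 5) + 97)² = (2 + 97)² = 99² = 9801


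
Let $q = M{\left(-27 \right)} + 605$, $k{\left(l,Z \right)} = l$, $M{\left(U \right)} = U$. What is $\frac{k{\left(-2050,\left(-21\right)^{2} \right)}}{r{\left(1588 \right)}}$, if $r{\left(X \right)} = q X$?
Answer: $- \frac{1025}{458932} \approx -0.0022334$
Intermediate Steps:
$q = 578$ ($q = -27 + 605 = 578$)
$r{\left(X \right)} = 578 X$
$\frac{k{\left(-2050,\left(-21\right)^{2} \right)}}{r{\left(1588 \right)}} = - \frac{2050}{578 \cdot 1588} = - \frac{2050}{917864} = \left(-2050\right) \frac{1}{917864} = - \frac{1025}{458932}$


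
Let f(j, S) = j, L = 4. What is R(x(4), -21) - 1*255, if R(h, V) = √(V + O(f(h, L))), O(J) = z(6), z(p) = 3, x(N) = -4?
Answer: -255 + 3*I*√2 ≈ -255.0 + 4.2426*I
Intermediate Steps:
O(J) = 3
R(h, V) = √(3 + V) (R(h, V) = √(V + 3) = √(3 + V))
R(x(4), -21) - 1*255 = √(3 - 21) - 1*255 = √(-18) - 255 = 3*I*√2 - 255 = -255 + 3*I*√2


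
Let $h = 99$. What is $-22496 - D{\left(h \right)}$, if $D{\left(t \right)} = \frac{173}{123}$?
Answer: $- \frac{2767181}{123} \approx -22497.0$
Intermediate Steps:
$D{\left(t \right)} = \frac{173}{123}$ ($D{\left(t \right)} = 173 \cdot \frac{1}{123} = \frac{173}{123}$)
$-22496 - D{\left(h \right)} = -22496 - \frac{173}{123} = - \frac{2767181}{123}$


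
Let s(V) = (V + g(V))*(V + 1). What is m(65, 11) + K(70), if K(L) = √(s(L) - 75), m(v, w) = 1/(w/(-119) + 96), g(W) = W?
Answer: 119/11413 + √9865 ≈ 99.333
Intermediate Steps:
m(v, w) = 1/(96 - w/119) (m(v, w) = 1/(w*(-1/119) + 96) = 1/(-w/119 + 96) = 1/(96 - w/119))
s(V) = 2*V*(1 + V) (s(V) = (V + V)*(V + 1) = (2*V)*(1 + V) = 2*V*(1 + V))
K(L) = √(-75 + 2*L*(1 + L)) (K(L) = √(2*L*(1 + L) - 75) = √(-75 + 2*L*(1 + L)))
m(65, 11) + K(70) = -119/(-11424 + 11) + √(-75 + 2*70 + 2*70²) = -119/(-11413) + √(-75 + 140 + 2*4900) = -119*(-1/11413) + √(-75 + 140 + 9800) = 119/11413 + √9865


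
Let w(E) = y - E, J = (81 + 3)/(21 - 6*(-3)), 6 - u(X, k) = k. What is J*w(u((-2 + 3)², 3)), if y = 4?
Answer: 28/13 ≈ 2.1538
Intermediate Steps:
u(X, k) = 6 - k
J = 28/13 (J = 84/(21 + 18) = 84/39 = 84*(1/39) = 28/13 ≈ 2.1538)
w(E) = 4 - E
J*w(u((-2 + 3)², 3)) = 28*(4 - (6 - 1*3))/13 = 28*(4 - (6 - 3))/13 = 28*(4 - 1*3)/13 = 28*(4 - 3)/13 = (28/13)*1 = 28/13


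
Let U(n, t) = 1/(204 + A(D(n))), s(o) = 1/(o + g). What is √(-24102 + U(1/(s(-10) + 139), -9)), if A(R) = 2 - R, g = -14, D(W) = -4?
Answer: I*√1062897990/210 ≈ 155.25*I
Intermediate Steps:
s(o) = 1/(-14 + o) (s(o) = 1/(o - 14) = 1/(-14 + o))
U(n, t) = 1/210 (U(n, t) = 1/(204 + (2 - 1*(-4))) = 1/(204 + (2 + 4)) = 1/(204 + 6) = 1/210)
√(-24102 + U(1/(s(-10) + 139), -9)) = √(-24102 + 1/210) = √(-5061419/210) = I*√1062897990/210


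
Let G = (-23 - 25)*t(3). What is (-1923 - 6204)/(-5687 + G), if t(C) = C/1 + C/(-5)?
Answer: 40635/29011 ≈ 1.4007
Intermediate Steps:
t(C) = 4*C/5 (t(C) = C*1 + C*(-⅕) = C - C/5 = 4*C/5)
G = -576/5 (G = (-23 - 25)*((⅘)*3) = -48*12/5 = -576/5 ≈ -115.20)
(-1923 - 6204)/(-5687 + G) = (-1923 - 6204)/(-5687 - 576/5) = -8127/(-29011/5) = -8127*(-5/29011) = 40635/29011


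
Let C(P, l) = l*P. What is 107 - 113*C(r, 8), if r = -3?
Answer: 2819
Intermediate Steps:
C(P, l) = P*l
107 - 113*C(r, 8) = 107 - (-339)*8 = 107 - 113*(-24) = 107 + 2712 = 2819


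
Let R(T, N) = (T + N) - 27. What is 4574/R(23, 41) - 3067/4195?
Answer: 19074451/155215 ≈ 122.89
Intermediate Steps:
R(T, N) = -27 + N + T (R(T, N) = (N + T) - 27 = -27 + N + T)
4574/R(23, 41) - 3067/4195 = 4574/(-27 + 41 + 23) - 3067/4195 = 4574/37 - 3067*1/4195 = 4574*(1/37) - 3067/4195 = 4574/37 - 3067/4195 = 19074451/155215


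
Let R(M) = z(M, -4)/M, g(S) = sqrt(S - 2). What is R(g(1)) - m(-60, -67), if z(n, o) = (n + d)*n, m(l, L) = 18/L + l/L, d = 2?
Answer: 92/67 + I ≈ 1.3731 + 1.0*I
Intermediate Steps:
z(n, o) = n*(2 + n) (z(n, o) = (n + 2)*n = (2 + n)*n = n*(2 + n))
g(S) = sqrt(-2 + S)
R(M) = 2 + M (R(M) = (M*(2 + M))/M = 2 + M)
R(g(1)) - m(-60, -67) = (2 + sqrt(-2 + 1)) - (18 - 60)/(-67) = (2 + sqrt(-1)) - (-1)*(-42)/67 = (2 + I) - 1*42/67 = (2 + I) - 42/67 = 92/67 + I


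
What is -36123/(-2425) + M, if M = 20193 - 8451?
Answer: 28510473/2425 ≈ 11757.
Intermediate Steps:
M = 11742
-36123/(-2425) + M = -36123/(-2425) + 11742 = -36123*(-1/2425) + 11742 = 36123/2425 + 11742 = 28510473/2425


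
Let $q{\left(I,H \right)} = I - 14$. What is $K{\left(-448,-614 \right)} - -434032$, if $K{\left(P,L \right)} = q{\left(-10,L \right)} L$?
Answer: $448768$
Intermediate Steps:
$q{\left(I,H \right)} = -14 + I$ ($q{\left(I,H \right)} = I - 14 = -14 + I$)
$K{\left(P,L \right)} = - 24 L$ ($K{\left(P,L \right)} = \left(-14 - 10\right) L = - 24 L$)
$K{\left(-448,-614 \right)} - -434032 = \left(-24\right) \left(-614\right) - -434032 = 14736 + 434032 = 448768$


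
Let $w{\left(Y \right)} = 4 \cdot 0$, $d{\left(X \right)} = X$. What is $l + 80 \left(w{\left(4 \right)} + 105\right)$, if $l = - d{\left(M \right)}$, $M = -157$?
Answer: $8557$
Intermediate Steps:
$w{\left(Y \right)} = 0$
$l = 157$ ($l = \left(-1\right) \left(-157\right) = 157$)
$l + 80 \left(w{\left(4 \right)} + 105\right) = 157 + 80 \left(0 + 105\right) = 157 + 80 \cdot 105 = 157 + 8400 = 8557$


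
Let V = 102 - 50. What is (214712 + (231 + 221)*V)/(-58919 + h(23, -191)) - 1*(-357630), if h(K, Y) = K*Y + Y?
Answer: 2064576334/5773 ≈ 3.5763e+5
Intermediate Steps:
V = 52
h(K, Y) = Y + K*Y
(214712 + (231 + 221)*V)/(-58919 + h(23, -191)) - 1*(-357630) = (214712 + (231 + 221)*52)/(-58919 - 191*(1 + 23)) - 1*(-357630) = (214712 + 452*52)/(-58919 - 191*24) + 357630 = (214712 + 23504)/(-58919 - 4584) + 357630 = 238216/(-63503) + 357630 = 238216*(-1/63503) + 357630 = -21656/5773 + 357630 = 2064576334/5773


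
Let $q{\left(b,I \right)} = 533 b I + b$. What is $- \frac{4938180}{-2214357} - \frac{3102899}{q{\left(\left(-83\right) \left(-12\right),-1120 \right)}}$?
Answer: $\frac{11819158059287}{5287521361452} \approx 2.2353$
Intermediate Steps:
$q{\left(b,I \right)} = b + 533 I b$ ($q{\left(b,I \right)} = 533 I b + b = b + 533 I b$)
$- \frac{4938180}{-2214357} - \frac{3102899}{q{\left(\left(-83\right) \left(-12\right),-1120 \right)}} = - \frac{4938180}{-2214357} - \frac{3102899}{\left(-83\right) \left(-12\right) \left(1 + 533 \left(-1120\right)\right)} = \left(-4938180\right) \left(- \frac{1}{2214357}\right) - \frac{3102899}{996 \left(1 - 596960\right)} = \frac{1646060}{738119} - \frac{3102899}{996 \left(-596959\right)} = \frac{1646060}{738119} - \frac{3102899}{-594571164} = \frac{1646060}{738119} - - \frac{3102899}{594571164} = \frac{1646060}{738119} + \frac{3102899}{594571164} = \frac{11819158059287}{5287521361452}$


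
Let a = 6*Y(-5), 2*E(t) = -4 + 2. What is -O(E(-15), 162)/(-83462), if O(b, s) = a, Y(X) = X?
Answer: -15/41731 ≈ -0.00035944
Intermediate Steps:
E(t) = -1 (E(t) = (-4 + 2)/2 = (½)*(-2) = -1)
a = -30 (a = 6*(-5) = -30)
O(b, s) = -30
-O(E(-15), 162)/(-83462) = -(-30)/(-83462) = -(-30)*(-1)/83462 = -1*15/41731 = -15/41731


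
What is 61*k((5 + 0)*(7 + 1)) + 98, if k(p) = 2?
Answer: 220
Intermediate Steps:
61*k((5 + 0)*(7 + 1)) + 98 = 61*2 + 98 = 122 + 98 = 220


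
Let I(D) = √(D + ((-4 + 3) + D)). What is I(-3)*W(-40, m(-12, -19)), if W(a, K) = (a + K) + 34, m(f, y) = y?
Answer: -25*I*√7 ≈ -66.144*I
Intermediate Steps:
W(a, K) = 34 + K + a (W(a, K) = (K + a) + 34 = 34 + K + a)
I(D) = √(-1 + 2*D) (I(D) = √(D + (-1 + D)) = √(-1 + 2*D))
I(-3)*W(-40, m(-12, -19)) = √(-1 + 2*(-3))*(34 - 19 - 40) = √(-1 - 6)*(-25) = √(-7)*(-25) = (I*√7)*(-25) = -25*I*√7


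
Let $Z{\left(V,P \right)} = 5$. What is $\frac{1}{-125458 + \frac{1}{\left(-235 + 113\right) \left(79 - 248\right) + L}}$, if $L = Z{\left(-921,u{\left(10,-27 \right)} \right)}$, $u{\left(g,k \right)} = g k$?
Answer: $- \frac{20623}{2587320333} \approx -7.9708 \cdot 10^{-6}$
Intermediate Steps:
$L = 5$
$\frac{1}{-125458 + \frac{1}{\left(-235 + 113\right) \left(79 - 248\right) + L}} = \frac{1}{-125458 + \frac{1}{\left(-235 + 113\right) \left(79 - 248\right) + 5}} = \frac{1}{-125458 + \frac{1}{- 122 \left(79 - 248\right) + 5}} = \frac{1}{-125458 + \frac{1}{\left(-122\right) \left(-169\right) + 5}} = \frac{1}{-125458 + \frac{1}{20618 + 5}} = \frac{1}{-125458 + \frac{1}{20623}} = \frac{1}{- \frac{2587320333}{20623}} = - \frac{20623}{2587320333}$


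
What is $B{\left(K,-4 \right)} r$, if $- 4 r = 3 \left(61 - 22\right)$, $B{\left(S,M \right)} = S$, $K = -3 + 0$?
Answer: $\frac{351}{4} \approx 87.75$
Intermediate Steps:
$K = -3$
$r = - \frac{117}{4}$ ($r = - \frac{3 \left(61 - 22\right)}{4} = - \frac{3 \cdot 39}{4} = \left(- \frac{1}{4}\right) 117 = - \frac{117}{4} \approx -29.25$)
$B{\left(K,-4 \right)} r = \left(-3\right) \left(- \frac{117}{4}\right) = \frac{351}{4}$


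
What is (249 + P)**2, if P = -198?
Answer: 2601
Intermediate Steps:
(249 + P)**2 = (249 - 198)**2 = 51**2 = 2601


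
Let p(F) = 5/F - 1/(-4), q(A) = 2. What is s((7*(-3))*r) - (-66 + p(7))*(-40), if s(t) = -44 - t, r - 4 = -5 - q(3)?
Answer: -18959/7 ≈ -2708.4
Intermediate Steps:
p(F) = 1/4 + 5/F (p(F) = 5/F - 1*(-1/4) = 5/F + 1/4 = 1/4 + 5/F)
r = -3 (r = 4 + (-5 - 1*2) = 4 + (-5 - 2) = 4 - 7 = -3)
s((7*(-3))*r) - (-66 + p(7))*(-40) = (-44 - 7*(-3)*(-3)) - (-66 + (1/4)*(20 + 7)/7)*(-40) = (-44 - (-21)*(-3)) - (-66 + (1/4)*(1/7)*27)*(-40) = (-44 - 1*63) - (-66 + 27/28)*(-40) = (-44 - 63) - (-1821)*(-40)/28 = -107 - 1*18210/7 = -107 - 18210/7 = -18959/7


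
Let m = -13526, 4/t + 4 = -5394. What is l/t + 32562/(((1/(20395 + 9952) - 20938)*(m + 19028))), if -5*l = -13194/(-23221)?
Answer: 188628005999250018/1230009677591695 ≈ 153.35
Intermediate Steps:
t = -2/2699 (t = 4/(-4 - 5394) = 4/(-5398) = 4*(-1/5398) = -2/2699 ≈ -0.00074102)
l = -13194/116105 (l = -(-13194)/(5*(-23221)) = -(-13194)*(-1)/(5*23221) = -⅕*13194/23221 = -13194/116105 ≈ -0.11364)
l/t + 32562/(((1/(20395 + 9952) - 20938)*(m + 19028))) = -13194/(116105*(-2/2699)) + 32562/(((1/(20395 + 9952) - 20938)*(-13526 + 19028))) = -13194/116105*(-2699/2) + 32562/(((1/30347 - 20938)*5502)) = 17805303/116105 + 32562/(((1/30347 - 20938)*5502)) = 17805303/116105 + 32562/((-635405485/30347*5502)) = 17805303/116105 + 32562/(-3496000978470/30347) = 17805303/116105 + 32562*(-30347/3496000978470) = 17805303/116105 - 164693169/582666829745 = 188628005999250018/1230009677591695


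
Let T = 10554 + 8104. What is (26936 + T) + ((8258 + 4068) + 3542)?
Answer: 61462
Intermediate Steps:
T = 18658
(26936 + T) + ((8258 + 4068) + 3542) = (26936 + 18658) + ((8258 + 4068) + 3542) = 45594 + (12326 + 3542) = 45594 + 15868 = 61462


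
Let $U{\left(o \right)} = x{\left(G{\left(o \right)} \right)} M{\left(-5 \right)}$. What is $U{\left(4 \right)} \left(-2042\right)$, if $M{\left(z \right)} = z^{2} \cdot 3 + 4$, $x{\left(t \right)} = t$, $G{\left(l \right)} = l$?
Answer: $-645272$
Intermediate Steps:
$M{\left(z \right)} = 4 + 3 z^{2}$ ($M{\left(z \right)} = 3 z^{2} + 4 = 4 + 3 z^{2}$)
$U{\left(o \right)} = 79 o$ ($U{\left(o \right)} = o \left(4 + 3 \left(-5\right)^{2}\right) = o \left(4 + 3 \cdot 25\right) = o \left(4 + 75\right) = o 79 = 79 o$)
$U{\left(4 \right)} \left(-2042\right) = 79 \cdot 4 \left(-2042\right) = 316 \left(-2042\right) = -645272$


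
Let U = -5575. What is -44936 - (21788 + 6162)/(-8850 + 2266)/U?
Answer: -32988237135/734116 ≈ -44936.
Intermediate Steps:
-44936 - (21788 + 6162)/(-8850 + 2266)/U = -44936 - (21788 + 6162)/(-8850 + 2266)/(-5575) = -44936 - 27950/(-6584)*(-1)/5575 = -44936 - 27950*(-1/6584)*(-1)/5575 = -44936 - (-13975)*(-1)/(3292*5575) = -44936 - 1*559/734116 = -44936 - 559/734116 = -32988237135/734116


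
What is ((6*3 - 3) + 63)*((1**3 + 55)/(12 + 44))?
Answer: 78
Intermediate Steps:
((6*3 - 3) + 63)*((1**3 + 55)/(12 + 44)) = ((18 - 3) + 63)*((1 + 55)/56) = (15 + 63)*(56*(1/56)) = 78*1 = 78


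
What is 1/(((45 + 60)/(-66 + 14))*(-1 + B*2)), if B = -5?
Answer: 52/1155 ≈ 0.045022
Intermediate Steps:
1/(((45 + 60)/(-66 + 14))*(-1 + B*2)) = 1/(((45 + 60)/(-66 + 14))*(-1 - 5*2)) = 1/((105/(-52))*(-1 - 10)) = 1/((105*(-1/52))*(-11)) = 1/(-105/52*(-11)) = 1/(1155/52) = 52/1155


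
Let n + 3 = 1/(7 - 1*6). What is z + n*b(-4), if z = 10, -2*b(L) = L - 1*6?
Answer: 0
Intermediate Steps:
b(L) = 3 - L/2 (b(L) = -(L - 1*6)/2 = -(L - 6)/2 = -(-6 + L)/2 = 3 - L/2)
n = -2 (n = -3 + 1/(7 - 1*6) = -3 + 1/(7 - 6) = -3 + 1/1 = -3 + 1 = -2)
z + n*b(-4) = 10 - 2*(3 - ½*(-4)) = 10 - 2*(3 + 2) = 10 - 2*5 = 10 - 10 = 0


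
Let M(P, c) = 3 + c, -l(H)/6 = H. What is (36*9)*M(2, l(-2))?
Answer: 4860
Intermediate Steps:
l(H) = -6*H
(36*9)*M(2, l(-2)) = (36*9)*(3 - 6*(-2)) = 324*(3 + 12) = 324*15 = 4860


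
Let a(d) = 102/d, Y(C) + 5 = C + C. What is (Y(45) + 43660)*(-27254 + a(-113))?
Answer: -134726025980/113 ≈ -1.1923e+9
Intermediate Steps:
Y(C) = -5 + 2*C (Y(C) = -5 + (C + C) = -5 + 2*C)
(Y(45) + 43660)*(-27254 + a(-113)) = ((-5 + 2*45) + 43660)*(-27254 + 102/(-113)) = ((-5 + 90) + 43660)*(-27254 + 102*(-1/113)) = (85 + 43660)*(-27254 - 102/113) = 43745*(-3079804/113) = -134726025980/113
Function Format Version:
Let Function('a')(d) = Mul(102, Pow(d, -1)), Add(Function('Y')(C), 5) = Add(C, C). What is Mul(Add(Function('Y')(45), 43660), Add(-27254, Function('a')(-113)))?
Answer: Rational(-134726025980, 113) ≈ -1.1923e+9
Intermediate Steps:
Function('Y')(C) = Add(-5, Mul(2, C)) (Function('Y')(C) = Add(-5, Add(C, C)) = Add(-5, Mul(2, C)))
Mul(Add(Function('Y')(45), 43660), Add(-27254, Function('a')(-113))) = Mul(Add(Add(-5, Mul(2, 45)), 43660), Add(-27254, Mul(102, Pow(-113, -1)))) = Mul(Add(Add(-5, 90), 43660), Add(-27254, Mul(102, Rational(-1, 113)))) = Mul(Add(85, 43660), Add(-27254, Rational(-102, 113))) = Mul(43745, Rational(-3079804, 113)) = Rational(-134726025980, 113)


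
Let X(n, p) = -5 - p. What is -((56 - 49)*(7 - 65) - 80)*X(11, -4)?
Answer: -486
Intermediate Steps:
-((56 - 49)*(7 - 65) - 80)*X(11, -4) = -((56 - 49)*(7 - 65) - 80)*(-5 - 1*(-4)) = -(7*(-58) - 80)*(-5 + 4) = -(-406 - 80)*(-1) = -(-486)*(-1) = -1*486 = -486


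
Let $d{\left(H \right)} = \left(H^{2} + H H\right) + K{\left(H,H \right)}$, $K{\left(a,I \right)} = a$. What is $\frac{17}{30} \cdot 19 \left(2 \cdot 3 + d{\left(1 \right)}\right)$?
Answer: $\frac{969}{10} \approx 96.9$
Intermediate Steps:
$d{\left(H \right)} = H + 2 H^{2}$ ($d{\left(H \right)} = \left(H^{2} + H H\right) + H = \left(H^{2} + H^{2}\right) + H = 2 H^{2} + H = H + 2 H^{2}$)
$\frac{17}{30} \cdot 19 \left(2 \cdot 3 + d{\left(1 \right)}\right) = \frac{17}{30} \cdot 19 \left(2 \cdot 3 + 1 \left(1 + 2 \cdot 1\right)\right) = 17 \cdot \frac{1}{30} \cdot 19 \left(6 + 1 \left(1 + 2\right)\right) = \frac{17}{30} \cdot 19 \left(6 + 1 \cdot 3\right) = \frac{323 \left(6 + 3\right)}{30} = \frac{323}{30} \cdot 9 = \frac{969}{10}$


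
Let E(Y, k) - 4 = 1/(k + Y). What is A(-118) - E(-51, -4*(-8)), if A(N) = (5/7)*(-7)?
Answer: -170/19 ≈ -8.9474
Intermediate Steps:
A(N) = -5 (A(N) = (5*(⅐))*(-7) = (5/7)*(-7) = -5)
E(Y, k) = 4 + 1/(Y + k) (E(Y, k) = 4 + 1/(k + Y) = 4 + 1/(Y + k))
A(-118) - E(-51, -4*(-8)) = -5 - (1 + 4*(-51) + 4*(-4*(-8)))/(-51 - 4*(-8)) = -5 - (1 - 204 + 4*32)/(-51 + 32) = -5 - (1 - 204 + 128)/(-19) = -5 - (-1)*(-75)/19 = -5 - 1*75/19 = -5 - 75/19 = -170/19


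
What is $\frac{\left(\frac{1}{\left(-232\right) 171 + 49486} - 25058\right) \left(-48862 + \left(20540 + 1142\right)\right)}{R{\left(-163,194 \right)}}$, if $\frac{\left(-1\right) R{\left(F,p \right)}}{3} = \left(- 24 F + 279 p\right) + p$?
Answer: $- \frac{557007012915}{142872212} \approx -3898.6$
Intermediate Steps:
$R{\left(F,p \right)} = - 840 p + 72 F$ ($R{\left(F,p \right)} = - 3 \left(\left(- 24 F + 279 p\right) + p\right) = - 3 \left(- 24 F + 280 p\right) = - 840 p + 72 F$)
$\frac{\left(\frac{1}{\left(-232\right) 171 + 49486} - 25058\right) \left(-48862 + \left(20540 + 1142\right)\right)}{R{\left(-163,194 \right)}} = \frac{\left(\frac{1}{\left(-232\right) 171 + 49486} - 25058\right) \left(-48862 + \left(20540 + 1142\right)\right)}{\left(-840\right) 194 + 72 \left(-163\right)} = \frac{\left(\frac{1}{-39672 + 49486} - 25058\right) \left(-48862 + 21682\right)}{-162960 - 11736} = \frac{\left(\frac{1}{9814} - 25058\right) \left(-27180\right)}{-174696} = \left(\frac{1}{9814} - 25058\right) \left(-27180\right) \left(- \frac{1}{174696}\right) = \left(- \frac{245919211}{9814}\right) \left(-27180\right) \left(- \frac{1}{174696}\right) = \frac{3342042077490}{4907} \left(- \frac{1}{174696}\right) = - \frac{557007012915}{142872212}$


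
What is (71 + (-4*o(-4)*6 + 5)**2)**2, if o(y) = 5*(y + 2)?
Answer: 3611529216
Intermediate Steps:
o(y) = 10 + 5*y (o(y) = 5*(2 + y) = 10 + 5*y)
(71 + (-4*o(-4)*6 + 5)**2)**2 = (71 + (-4*(10 + 5*(-4))*6 + 5)**2)**2 = (71 + (-4*(10 - 20)*6 + 5)**2)**2 = (71 + (-4*(-10)*6 + 5)**2)**2 = (71 + (40*6 + 5)**2)**2 = (71 + (240 + 5)**2)**2 = (71 + 245**2)**2 = (71 + 60025)**2 = 60096**2 = 3611529216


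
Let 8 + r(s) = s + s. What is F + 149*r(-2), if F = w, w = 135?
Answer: -1653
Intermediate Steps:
F = 135
r(s) = -8 + 2*s (r(s) = -8 + (s + s) = -8 + 2*s)
F + 149*r(-2) = 135 + 149*(-8 + 2*(-2)) = 135 + 149*(-8 - 4) = 135 + 149*(-12) = 135 - 1788 = -1653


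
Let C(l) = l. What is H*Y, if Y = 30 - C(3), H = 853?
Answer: 23031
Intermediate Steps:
Y = 27 (Y = 30 - 1*3 = 30 - 3 = 27)
H*Y = 853*27 = 23031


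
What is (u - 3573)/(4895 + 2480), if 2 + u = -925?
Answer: -36/59 ≈ -0.61017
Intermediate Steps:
u = -927 (u = -2 - 925 = -927)
(u - 3573)/(4895 + 2480) = (-927 - 3573)/(4895 + 2480) = -4500/7375 = -4500*1/7375 = -36/59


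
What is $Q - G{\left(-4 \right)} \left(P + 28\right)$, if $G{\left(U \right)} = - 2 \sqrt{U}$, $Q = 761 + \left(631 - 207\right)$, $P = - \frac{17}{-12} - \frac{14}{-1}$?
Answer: $1185 + \frac{521 i}{3} \approx 1185.0 + 173.67 i$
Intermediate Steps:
$P = \frac{185}{12}$ ($P = \left(-17\right) \left(- \frac{1}{12}\right) - -14 = \frac{17}{12} + 14 = \frac{185}{12} \approx 15.417$)
$Q = 1185$ ($Q = 761 + \left(631 - 207\right) = 761 + 424 = 1185$)
$Q - G{\left(-4 \right)} \left(P + 28\right) = 1185 - - 2 \sqrt{-4} \left(\frac{185}{12} + 28\right) = 1185 - - 2 \cdot 2 i \frac{521}{12} = 1185 - - 4 i \frac{521}{12} = 1185 - - \frac{521 i}{3} = 1185 + \frac{521 i}{3}$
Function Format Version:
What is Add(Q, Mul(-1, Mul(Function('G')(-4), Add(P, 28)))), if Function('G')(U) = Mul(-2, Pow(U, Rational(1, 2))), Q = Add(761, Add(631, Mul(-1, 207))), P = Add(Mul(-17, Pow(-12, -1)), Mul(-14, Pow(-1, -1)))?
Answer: Add(1185, Mul(Rational(521, 3), I)) ≈ Add(1185.0, Mul(173.67, I))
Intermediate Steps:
P = Rational(185, 12) (P = Add(Mul(-17, Rational(-1, 12)), Mul(-14, -1)) = Add(Rational(17, 12), 14) = Rational(185, 12) ≈ 15.417)
Q = 1185 (Q = Add(761, Add(631, -207)) = Add(761, 424) = 1185)
Add(Q, Mul(-1, Mul(Function('G')(-4), Add(P, 28)))) = Add(1185, Mul(-1, Mul(Mul(-2, Pow(-4, Rational(1, 2))), Add(Rational(185, 12), 28)))) = Add(1185, Mul(-1, Mul(Mul(-2, Mul(2, I)), Rational(521, 12)))) = Add(1185, Mul(-1, Mul(Mul(-4, I), Rational(521, 12)))) = Add(1185, Mul(-1, Mul(Rational(-521, 3), I))) = Add(1185, Mul(Rational(521, 3), I))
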